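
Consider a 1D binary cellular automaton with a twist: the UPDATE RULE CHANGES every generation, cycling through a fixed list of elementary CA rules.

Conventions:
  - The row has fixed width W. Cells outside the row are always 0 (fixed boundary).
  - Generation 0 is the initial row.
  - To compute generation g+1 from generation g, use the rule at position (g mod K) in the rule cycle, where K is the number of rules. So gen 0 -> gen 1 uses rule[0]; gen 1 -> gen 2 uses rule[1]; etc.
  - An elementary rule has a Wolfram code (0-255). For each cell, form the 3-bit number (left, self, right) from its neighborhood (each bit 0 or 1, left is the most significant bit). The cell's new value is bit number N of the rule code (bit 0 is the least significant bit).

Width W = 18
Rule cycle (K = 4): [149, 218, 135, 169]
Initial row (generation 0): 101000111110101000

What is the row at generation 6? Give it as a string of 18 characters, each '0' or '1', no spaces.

Answer: 011111111011110111

Derivation:
Gen 0: 101000111110101000
Gen 1 (rule 149): 101110011100101111
Gen 2 (rule 218): 001111111111001111
Gen 3 (rule 135): 110111111110010110
Gen 4 (rule 169): 101111111100001100
Gen 5 (rule 149): 100111111011100011
Gen 6 (rule 218): 011111111011110111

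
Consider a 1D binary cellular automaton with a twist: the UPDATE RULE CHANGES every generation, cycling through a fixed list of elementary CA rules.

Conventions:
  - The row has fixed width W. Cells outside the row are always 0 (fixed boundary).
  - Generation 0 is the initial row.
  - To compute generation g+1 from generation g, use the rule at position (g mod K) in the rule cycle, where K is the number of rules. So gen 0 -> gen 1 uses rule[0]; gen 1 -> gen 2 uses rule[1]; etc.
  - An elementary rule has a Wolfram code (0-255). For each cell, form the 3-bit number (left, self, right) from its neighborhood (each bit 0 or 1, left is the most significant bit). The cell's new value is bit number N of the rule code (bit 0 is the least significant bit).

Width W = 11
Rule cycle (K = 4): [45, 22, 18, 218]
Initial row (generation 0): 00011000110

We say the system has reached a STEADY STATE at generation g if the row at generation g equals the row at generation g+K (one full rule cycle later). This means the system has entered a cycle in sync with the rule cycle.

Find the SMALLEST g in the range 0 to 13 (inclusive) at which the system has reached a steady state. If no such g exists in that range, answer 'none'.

Answer: none

Derivation:
Gen 0: 00011000110
Gen 1 (rule 45): 11010010100
Gen 2 (rule 22): 00011110110
Gen 3 (rule 18): 00100000001
Gen 4 (rule 218): 01010000010
Gen 5 (rule 45): 01110111010
Gen 6 (rule 22): 10000000011
Gen 7 (rule 18): 01000000100
Gen 8 (rule 218): 10100001010
Gen 9 (rule 45): 11101101110
Gen 10 (rule 22): 00000000001
Gen 11 (rule 18): 00000000010
Gen 12 (rule 218): 00000000101
Gen 13 (rule 45): 11111110111
Gen 14 (rule 22): 00000000000
Gen 15 (rule 18): 00000000000
Gen 16 (rule 218): 00000000000
Gen 17 (rule 45): 11111111111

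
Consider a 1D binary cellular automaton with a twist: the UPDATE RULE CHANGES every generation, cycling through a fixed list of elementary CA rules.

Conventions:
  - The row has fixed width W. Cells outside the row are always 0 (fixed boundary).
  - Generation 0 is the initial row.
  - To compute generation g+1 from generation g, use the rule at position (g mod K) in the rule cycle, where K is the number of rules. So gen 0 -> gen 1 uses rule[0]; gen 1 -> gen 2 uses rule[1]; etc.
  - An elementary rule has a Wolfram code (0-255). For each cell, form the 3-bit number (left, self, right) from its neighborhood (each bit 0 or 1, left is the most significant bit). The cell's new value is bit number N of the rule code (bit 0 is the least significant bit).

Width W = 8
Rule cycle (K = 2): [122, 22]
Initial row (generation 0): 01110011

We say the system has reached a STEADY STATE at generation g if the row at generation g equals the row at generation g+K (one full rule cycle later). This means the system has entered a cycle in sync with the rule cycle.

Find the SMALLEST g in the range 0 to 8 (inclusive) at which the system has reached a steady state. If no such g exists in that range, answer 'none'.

Gen 0: 01110011
Gen 1 (rule 122): 11011111
Gen 2 (rule 22): 00000000
Gen 3 (rule 122): 00000000
Gen 4 (rule 22): 00000000
Gen 5 (rule 122): 00000000
Gen 6 (rule 22): 00000000
Gen 7 (rule 122): 00000000
Gen 8 (rule 22): 00000000
Gen 9 (rule 122): 00000000
Gen 10 (rule 22): 00000000

Answer: 2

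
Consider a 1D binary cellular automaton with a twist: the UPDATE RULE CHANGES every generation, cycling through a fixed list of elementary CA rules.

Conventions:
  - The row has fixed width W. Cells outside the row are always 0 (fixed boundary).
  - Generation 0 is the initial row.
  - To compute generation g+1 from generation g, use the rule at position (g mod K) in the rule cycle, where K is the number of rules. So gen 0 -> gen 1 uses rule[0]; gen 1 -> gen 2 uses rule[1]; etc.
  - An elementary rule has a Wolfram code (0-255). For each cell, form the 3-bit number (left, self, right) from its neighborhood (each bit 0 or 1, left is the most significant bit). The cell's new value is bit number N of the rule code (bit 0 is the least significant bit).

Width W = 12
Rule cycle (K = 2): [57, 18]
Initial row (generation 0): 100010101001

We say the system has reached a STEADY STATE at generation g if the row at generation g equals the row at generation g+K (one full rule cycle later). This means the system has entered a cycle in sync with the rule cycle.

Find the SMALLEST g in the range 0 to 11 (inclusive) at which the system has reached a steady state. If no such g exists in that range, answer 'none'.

Answer: 6

Derivation:
Gen 0: 100010101001
Gen 1 (rule 57): 011001010100
Gen 2 (rule 18): 100110000010
Gen 3 (rule 57): 010101111001
Gen 4 (rule 18): 100000000110
Gen 5 (rule 57): 011111110101
Gen 6 (rule 18): 100000000000
Gen 7 (rule 57): 011111111111
Gen 8 (rule 18): 100000000000
Gen 9 (rule 57): 011111111111
Gen 10 (rule 18): 100000000000
Gen 11 (rule 57): 011111111111
Gen 12 (rule 18): 100000000000
Gen 13 (rule 57): 011111111111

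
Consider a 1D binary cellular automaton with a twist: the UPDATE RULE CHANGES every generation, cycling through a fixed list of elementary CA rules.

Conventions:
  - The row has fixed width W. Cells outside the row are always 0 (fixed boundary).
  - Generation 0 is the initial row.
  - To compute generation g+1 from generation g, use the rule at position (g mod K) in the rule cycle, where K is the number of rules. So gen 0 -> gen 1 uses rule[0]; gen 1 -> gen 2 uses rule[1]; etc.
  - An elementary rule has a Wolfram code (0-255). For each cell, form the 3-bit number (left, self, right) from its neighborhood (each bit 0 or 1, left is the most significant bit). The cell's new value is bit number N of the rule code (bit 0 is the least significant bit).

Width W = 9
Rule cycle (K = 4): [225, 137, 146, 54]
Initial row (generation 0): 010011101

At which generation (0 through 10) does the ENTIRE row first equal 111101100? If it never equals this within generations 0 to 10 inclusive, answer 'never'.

Answer: 2

Derivation:
Gen 0: 010011101
Gen 1 (rule 225): 000001110
Gen 2 (rule 137): 111101100
Gen 3 (rule 146): 011000010
Gen 4 (rule 54): 100100111
Gen 5 (rule 225): 000000011
Gen 6 (rule 137): 111111010
Gen 7 (rule 146): 011110001
Gen 8 (rule 54): 100001011
Gen 9 (rule 225): 001100101
Gen 10 (rule 137): 101000000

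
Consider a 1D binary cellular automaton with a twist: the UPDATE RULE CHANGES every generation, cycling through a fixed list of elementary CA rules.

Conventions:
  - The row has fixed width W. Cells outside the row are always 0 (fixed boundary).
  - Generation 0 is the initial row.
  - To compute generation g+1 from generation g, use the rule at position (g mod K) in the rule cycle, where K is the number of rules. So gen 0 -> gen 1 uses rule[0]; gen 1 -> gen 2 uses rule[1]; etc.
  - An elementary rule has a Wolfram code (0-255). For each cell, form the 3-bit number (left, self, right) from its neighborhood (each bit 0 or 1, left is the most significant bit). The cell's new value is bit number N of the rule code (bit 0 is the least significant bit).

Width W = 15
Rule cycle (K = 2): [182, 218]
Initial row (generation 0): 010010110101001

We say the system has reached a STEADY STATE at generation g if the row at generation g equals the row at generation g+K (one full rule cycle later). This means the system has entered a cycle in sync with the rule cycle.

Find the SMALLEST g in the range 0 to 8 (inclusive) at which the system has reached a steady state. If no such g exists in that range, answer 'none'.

Gen 0: 010010110101001
Gen 1 (rule 182): 111111001111111
Gen 2 (rule 218): 111111111111111
Gen 3 (rule 182): 011111111111110
Gen 4 (rule 218): 111111111111111
Gen 5 (rule 182): 011111111111110
Gen 6 (rule 218): 111111111111111
Gen 7 (rule 182): 011111111111110
Gen 8 (rule 218): 111111111111111
Gen 9 (rule 182): 011111111111110
Gen 10 (rule 218): 111111111111111

Answer: 2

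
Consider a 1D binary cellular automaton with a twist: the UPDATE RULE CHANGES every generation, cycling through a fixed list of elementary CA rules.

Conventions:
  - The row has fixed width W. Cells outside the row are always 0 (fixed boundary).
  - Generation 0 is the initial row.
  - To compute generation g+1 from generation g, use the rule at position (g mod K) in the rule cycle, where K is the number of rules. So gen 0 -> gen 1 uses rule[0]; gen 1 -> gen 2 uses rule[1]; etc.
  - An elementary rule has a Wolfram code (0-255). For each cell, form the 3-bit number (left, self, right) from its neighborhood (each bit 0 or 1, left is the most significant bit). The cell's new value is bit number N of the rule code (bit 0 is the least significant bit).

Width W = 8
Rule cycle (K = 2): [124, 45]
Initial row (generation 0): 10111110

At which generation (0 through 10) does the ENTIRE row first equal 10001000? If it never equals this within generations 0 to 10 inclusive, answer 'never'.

Gen 0: 10111110
Gen 1 (rule 124): 11100011
Gen 2 (rule 45): 10001010
Gen 3 (rule 124): 11001111
Gen 4 (rule 45): 10001000
Gen 5 (rule 124): 11001100
Gen 6 (rule 45): 10001001
Gen 7 (rule 124): 11001101
Gen 8 (rule 45): 10001011
Gen 9 (rule 124): 11001111
Gen 10 (rule 45): 10001000

Answer: 4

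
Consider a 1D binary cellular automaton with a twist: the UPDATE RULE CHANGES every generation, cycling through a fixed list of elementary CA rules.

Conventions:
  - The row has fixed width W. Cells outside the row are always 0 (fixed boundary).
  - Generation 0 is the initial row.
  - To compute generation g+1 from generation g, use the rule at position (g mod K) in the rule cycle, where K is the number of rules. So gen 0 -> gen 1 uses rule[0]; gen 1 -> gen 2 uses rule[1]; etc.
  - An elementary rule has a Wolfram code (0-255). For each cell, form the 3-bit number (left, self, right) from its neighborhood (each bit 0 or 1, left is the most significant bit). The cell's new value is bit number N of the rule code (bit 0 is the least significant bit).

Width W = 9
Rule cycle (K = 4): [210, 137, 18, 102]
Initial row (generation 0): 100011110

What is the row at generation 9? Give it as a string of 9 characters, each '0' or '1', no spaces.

Gen 0: 100011110
Gen 1 (rule 210): 010101111
Gen 2 (rule 137): 000001110
Gen 3 (rule 18): 000010001
Gen 4 (rule 102): 000110011
Gen 5 (rule 210): 001011101
Gen 6 (rule 137): 100011000
Gen 7 (rule 18): 010100100
Gen 8 (rule 102): 111101100
Gen 9 (rule 210): 011100110

Answer: 011100110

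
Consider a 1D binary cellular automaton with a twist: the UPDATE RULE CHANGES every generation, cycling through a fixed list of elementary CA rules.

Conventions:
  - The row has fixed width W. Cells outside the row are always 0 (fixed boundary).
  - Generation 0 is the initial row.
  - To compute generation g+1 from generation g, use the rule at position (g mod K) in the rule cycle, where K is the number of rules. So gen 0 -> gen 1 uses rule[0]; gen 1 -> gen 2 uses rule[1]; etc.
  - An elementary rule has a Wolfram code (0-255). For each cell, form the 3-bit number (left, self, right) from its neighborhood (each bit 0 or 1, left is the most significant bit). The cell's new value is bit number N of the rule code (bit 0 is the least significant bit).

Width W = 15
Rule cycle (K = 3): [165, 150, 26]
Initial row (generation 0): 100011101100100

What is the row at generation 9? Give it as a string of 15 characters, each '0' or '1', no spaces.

Gen 0: 100011101100100
Gen 1 (rule 165): 101001010000101
Gen 2 (rule 150): 101111011001101
Gen 3 (rule 26): 001000010111000
Gen 4 (rule 165): 101011011010011
Gen 5 (rule 150): 101000000011100
Gen 6 (rule 26): 000100000110010
Gen 7 (rule 165): 110101110000010
Gen 8 (rule 150): 000100101000111
Gen 9 (rule 26): 001011000101100

Answer: 001011000101100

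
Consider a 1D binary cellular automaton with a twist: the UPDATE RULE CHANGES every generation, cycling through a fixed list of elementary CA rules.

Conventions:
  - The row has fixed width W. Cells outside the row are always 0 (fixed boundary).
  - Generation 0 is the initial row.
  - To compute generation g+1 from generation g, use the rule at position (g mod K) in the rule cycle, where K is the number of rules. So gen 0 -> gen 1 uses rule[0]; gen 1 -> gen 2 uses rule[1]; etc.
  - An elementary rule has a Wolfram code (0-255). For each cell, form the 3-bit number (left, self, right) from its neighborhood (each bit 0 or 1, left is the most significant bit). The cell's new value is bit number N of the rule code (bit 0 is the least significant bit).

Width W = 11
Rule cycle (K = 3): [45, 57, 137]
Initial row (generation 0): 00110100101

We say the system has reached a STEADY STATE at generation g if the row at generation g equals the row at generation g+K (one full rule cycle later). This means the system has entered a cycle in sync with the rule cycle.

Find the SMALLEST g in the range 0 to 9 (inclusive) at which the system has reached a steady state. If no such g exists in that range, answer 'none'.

Answer: none

Derivation:
Gen 0: 00110100101
Gen 1 (rule 45): 10101100111
Gen 2 (rule 57): 01011010100
Gen 3 (rule 137): 00010000001
Gen 4 (rule 45): 11010111101
Gen 5 (rule 57): 10101100010
Gen 6 (rule 137): 00001001000
Gen 7 (rule 45): 11101001011
Gen 8 (rule 57): 10010100110
Gen 9 (rule 137): 00000000100
Gen 10 (rule 45): 11111110101
Gen 11 (rule 57): 10000001010
Gen 12 (rule 137): 00111100000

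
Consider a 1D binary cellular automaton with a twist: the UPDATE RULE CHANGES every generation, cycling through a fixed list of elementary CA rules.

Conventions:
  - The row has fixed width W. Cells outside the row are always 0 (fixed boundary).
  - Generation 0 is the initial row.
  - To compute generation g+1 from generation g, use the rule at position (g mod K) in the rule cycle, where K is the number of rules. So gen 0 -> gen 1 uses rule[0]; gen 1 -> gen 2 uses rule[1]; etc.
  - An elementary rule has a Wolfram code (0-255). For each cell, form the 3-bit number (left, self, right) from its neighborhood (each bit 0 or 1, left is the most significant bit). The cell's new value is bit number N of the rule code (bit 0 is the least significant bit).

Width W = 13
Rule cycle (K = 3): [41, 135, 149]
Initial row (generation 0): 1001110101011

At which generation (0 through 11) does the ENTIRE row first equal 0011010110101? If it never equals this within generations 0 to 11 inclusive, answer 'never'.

Gen 0: 1001110101011
Gen 1 (rule 41): 0001001010110
Gen 2 (rule 135): 1111011010000
Gen 3 (rule 149): 0110000011111
Gen 4 (rule 41): 0100111010000
Gen 5 (rule 135): 1101010010111
Gen 6 (rule 149): 0001011010010
Gen 7 (rule 41): 1100110100000
Gen 8 (rule 135): 0001000101111
Gen 9 (rule 149): 1101110100110
Gen 10 (rule 41): 1011001000100
Gen 11 (rule 135): 1000011011101

Answer: never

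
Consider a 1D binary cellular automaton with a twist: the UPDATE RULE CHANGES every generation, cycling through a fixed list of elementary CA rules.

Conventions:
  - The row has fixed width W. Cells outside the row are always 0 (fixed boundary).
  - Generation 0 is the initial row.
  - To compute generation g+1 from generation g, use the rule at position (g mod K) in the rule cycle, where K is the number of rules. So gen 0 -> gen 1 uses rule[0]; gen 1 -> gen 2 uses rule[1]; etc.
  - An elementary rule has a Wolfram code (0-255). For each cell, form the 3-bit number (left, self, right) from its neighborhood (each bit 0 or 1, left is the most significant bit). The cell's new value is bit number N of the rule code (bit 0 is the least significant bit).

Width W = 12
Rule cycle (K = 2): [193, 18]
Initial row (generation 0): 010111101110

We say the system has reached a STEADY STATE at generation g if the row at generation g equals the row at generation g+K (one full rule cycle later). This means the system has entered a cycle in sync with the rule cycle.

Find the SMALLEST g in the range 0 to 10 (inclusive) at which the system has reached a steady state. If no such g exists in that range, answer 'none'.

Answer: none

Derivation:
Gen 0: 010111101110
Gen 1 (rule 193): 000011100110
Gen 2 (rule 18): 000100011001
Gen 3 (rule 193): 110001001000
Gen 4 (rule 18): 001010110100
Gen 5 (rule 193): 100000010001
Gen 6 (rule 18): 010000101010
Gen 7 (rule 193): 000110000000
Gen 8 (rule 18): 001001000000
Gen 9 (rule 193): 100000011111
Gen 10 (rule 18): 010000100000
Gen 11 (rule 193): 000110001111
Gen 12 (rule 18): 001001010000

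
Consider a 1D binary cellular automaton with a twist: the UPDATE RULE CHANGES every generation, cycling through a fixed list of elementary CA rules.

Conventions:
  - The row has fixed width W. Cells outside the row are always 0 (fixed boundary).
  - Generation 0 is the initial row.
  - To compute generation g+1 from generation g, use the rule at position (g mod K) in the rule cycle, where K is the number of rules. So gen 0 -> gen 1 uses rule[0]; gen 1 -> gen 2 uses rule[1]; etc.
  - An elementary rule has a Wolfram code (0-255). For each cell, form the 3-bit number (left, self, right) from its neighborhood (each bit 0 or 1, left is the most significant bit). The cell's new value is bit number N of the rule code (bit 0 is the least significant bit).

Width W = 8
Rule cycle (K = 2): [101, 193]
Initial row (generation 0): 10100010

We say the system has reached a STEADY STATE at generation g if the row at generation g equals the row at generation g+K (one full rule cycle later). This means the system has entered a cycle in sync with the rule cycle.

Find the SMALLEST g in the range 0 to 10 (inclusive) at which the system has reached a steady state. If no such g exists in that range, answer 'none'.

Answer: none

Derivation:
Gen 0: 10100010
Gen 1 (rule 101): 11101010
Gen 2 (rule 193): 01100000
Gen 3 (rule 101): 00101111
Gen 4 (rule 193): 10000111
Gen 5 (rule 101): 10110001
Gen 6 (rule 193): 00010100
Gen 7 (rule 101): 11011101
Gen 8 (rule 193): 01001100
Gen 9 (rule 101): 01000101
Gen 10 (rule 193): 00010000
Gen 11 (rule 101): 11010111
Gen 12 (rule 193): 01000011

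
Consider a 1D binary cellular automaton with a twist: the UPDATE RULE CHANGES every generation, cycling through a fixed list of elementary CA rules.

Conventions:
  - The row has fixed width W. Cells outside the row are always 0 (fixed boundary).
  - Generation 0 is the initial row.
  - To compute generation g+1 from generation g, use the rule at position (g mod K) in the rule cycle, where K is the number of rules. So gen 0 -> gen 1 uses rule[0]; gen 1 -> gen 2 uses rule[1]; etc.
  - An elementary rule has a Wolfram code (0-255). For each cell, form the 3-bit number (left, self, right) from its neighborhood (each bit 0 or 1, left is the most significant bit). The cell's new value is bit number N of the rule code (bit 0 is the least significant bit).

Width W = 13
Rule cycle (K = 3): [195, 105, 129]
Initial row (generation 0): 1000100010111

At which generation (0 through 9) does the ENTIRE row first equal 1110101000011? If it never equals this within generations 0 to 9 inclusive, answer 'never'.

Gen 0: 1000100010111
Gen 1 (rule 195): 0011001100011
Gen 2 (rule 105): 1011001101011
Gen 3 (rule 129): 0000000000000
Gen 4 (rule 195): 1111111111111
Gen 5 (rule 105): 1000000000001
Gen 6 (rule 129): 0011111111100
Gen 7 (rule 195): 1101111111101
Gen 8 (rule 105): 1111000000110
Gen 9 (rule 129): 0110011110000

Answer: never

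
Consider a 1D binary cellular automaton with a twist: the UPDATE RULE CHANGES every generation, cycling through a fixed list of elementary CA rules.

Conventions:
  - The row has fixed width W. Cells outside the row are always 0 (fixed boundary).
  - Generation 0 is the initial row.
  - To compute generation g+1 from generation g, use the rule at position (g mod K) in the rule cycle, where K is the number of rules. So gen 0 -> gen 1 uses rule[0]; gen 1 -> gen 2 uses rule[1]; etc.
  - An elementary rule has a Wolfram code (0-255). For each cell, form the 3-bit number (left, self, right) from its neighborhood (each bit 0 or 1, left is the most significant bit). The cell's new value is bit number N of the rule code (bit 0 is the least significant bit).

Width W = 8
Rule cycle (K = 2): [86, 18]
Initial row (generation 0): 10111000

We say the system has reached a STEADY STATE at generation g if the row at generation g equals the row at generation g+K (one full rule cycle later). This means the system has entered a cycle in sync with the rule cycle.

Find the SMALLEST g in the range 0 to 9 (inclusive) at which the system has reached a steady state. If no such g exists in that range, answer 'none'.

Answer: 4

Derivation:
Gen 0: 10111000
Gen 1 (rule 86): 10001100
Gen 2 (rule 18): 01010010
Gen 3 (rule 86): 11011111
Gen 4 (rule 18): 00000000
Gen 5 (rule 86): 00000000
Gen 6 (rule 18): 00000000
Gen 7 (rule 86): 00000000
Gen 8 (rule 18): 00000000
Gen 9 (rule 86): 00000000
Gen 10 (rule 18): 00000000
Gen 11 (rule 86): 00000000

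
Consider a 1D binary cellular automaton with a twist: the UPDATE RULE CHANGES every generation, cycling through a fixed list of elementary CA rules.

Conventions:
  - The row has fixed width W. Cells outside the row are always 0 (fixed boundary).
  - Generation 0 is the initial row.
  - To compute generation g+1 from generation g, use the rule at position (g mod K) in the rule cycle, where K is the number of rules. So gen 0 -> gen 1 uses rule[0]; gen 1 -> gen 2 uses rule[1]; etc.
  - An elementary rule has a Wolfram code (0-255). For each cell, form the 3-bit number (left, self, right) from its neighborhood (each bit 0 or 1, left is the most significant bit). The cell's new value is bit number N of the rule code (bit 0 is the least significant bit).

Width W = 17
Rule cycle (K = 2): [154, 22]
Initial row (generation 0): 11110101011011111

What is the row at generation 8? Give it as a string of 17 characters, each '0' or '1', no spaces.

Gen 0: 11110101011011111
Gen 1 (rule 154): 11100000010011110
Gen 2 (rule 22): 00010000111100001
Gen 3 (rule 154): 00101001111010010
Gen 4 (rule 22): 01101110000011111
Gen 5 (rule 154): 11001101000111110
Gen 6 (rule 22): 00110001101000001
Gen 7 (rule 154): 01101011000100010
Gen 8 (rule 22): 10001000101110111

Answer: 10001000101110111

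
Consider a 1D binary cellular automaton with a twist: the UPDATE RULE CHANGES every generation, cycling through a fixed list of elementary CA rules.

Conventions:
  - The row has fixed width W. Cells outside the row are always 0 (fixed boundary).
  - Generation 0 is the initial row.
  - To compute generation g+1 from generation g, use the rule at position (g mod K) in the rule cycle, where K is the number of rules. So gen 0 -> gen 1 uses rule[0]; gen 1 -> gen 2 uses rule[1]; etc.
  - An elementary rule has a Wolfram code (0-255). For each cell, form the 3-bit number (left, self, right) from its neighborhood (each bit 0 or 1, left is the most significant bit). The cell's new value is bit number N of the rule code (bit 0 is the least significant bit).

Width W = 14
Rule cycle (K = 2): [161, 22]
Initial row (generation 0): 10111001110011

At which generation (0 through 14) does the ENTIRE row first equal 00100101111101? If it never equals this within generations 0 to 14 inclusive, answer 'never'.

Gen 0: 10111001110011
Gen 1 (rule 161): 01010000100000
Gen 2 (rule 22): 11011001110000
Gen 3 (rule 161): 00100000100111
Gen 4 (rule 22): 01110001111000
Gen 5 (rule 161): 00100100110011
Gen 6 (rule 22): 01111111001100
Gen 7 (rule 161): 00111110000001
Gen 8 (rule 22): 01000001000011
Gen 9 (rule 161): 00011100011000
Gen 10 (rule 22): 00100010100100
Gen 11 (rule 161): 10001001000001
Gen 12 (rule 22): 11011111100011
Gen 13 (rule 161): 00101111001000
Gen 14 (rule 22): 01100000111100

Answer: never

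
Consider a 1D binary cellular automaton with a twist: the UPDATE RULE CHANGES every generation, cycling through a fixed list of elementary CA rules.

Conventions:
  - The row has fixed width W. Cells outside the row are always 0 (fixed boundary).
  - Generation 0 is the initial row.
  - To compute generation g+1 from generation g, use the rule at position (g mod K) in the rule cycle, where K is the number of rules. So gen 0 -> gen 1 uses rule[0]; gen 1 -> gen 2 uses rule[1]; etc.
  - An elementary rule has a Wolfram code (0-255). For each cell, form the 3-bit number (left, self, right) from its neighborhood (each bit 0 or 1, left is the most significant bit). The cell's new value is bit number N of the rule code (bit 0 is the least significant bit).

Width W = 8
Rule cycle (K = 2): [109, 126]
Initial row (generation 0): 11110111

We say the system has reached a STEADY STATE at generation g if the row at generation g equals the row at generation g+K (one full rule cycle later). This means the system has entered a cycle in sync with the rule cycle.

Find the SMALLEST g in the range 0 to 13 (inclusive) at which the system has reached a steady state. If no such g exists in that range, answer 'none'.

Answer: 0

Derivation:
Gen 0: 11110111
Gen 1 (rule 109): 10011101
Gen 2 (rule 126): 11110111
Gen 3 (rule 109): 10011101
Gen 4 (rule 126): 11110111
Gen 5 (rule 109): 10011101
Gen 6 (rule 126): 11110111
Gen 7 (rule 109): 10011101
Gen 8 (rule 126): 11110111
Gen 9 (rule 109): 10011101
Gen 10 (rule 126): 11110111
Gen 11 (rule 109): 10011101
Gen 12 (rule 126): 11110111
Gen 13 (rule 109): 10011101
Gen 14 (rule 126): 11110111
Gen 15 (rule 109): 10011101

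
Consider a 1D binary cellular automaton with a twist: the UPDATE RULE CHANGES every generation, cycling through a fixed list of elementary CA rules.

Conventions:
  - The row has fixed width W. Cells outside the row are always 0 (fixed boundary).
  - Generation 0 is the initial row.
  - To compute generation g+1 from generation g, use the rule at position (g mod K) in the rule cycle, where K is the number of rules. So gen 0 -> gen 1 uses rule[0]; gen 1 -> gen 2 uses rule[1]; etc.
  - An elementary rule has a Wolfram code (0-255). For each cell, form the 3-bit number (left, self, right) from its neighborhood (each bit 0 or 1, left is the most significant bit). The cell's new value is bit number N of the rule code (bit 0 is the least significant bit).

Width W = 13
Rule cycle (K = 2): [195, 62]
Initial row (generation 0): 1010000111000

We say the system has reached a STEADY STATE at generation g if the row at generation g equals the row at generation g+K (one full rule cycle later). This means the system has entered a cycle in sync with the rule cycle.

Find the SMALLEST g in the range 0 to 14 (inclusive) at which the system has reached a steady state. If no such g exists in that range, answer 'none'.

Answer: none

Derivation:
Gen 0: 1010000111000
Gen 1 (rule 195): 0000111011011
Gen 2 (rule 62): 0001100110110
Gen 3 (rule 195): 1110101010010
Gen 4 (rule 62): 1001111111111
Gen 5 (rule 195): 0010111111111
Gen 6 (rule 62): 0111100000000
Gen 7 (rule 195): 1011101111111
Gen 8 (rule 62): 1110011000000
Gen 9 (rule 195): 0110101011111
Gen 10 (rule 62): 1101111110000
Gen 11 (rule 195): 0100111110111
Gen 12 (rule 62): 1111100001100
Gen 13 (rule 195): 0111101110101
Gen 14 (rule 62): 1100011001111
Gen 15 (rule 195): 0101101010111
Gen 16 (rule 62): 1111011111100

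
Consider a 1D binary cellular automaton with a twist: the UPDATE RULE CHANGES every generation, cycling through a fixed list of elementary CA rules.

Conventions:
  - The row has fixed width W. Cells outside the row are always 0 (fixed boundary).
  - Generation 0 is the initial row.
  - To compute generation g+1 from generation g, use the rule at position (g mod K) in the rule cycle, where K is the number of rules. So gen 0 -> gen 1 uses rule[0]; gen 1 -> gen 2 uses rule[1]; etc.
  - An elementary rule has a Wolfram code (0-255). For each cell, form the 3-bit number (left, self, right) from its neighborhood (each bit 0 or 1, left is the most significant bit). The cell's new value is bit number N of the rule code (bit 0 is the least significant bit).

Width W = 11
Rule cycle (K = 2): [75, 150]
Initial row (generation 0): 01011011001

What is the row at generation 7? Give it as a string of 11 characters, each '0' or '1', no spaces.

Gen 0: 01011011001
Gen 1 (rule 75): 10011011010
Gen 2 (rule 150): 11100000011
Gen 3 (rule 75): 10101111111
Gen 4 (rule 150): 10100111110
Gen 5 (rule 75): 00001100010
Gen 6 (rule 150): 00010010111
Gen 7 (rule 75): 11100100101

Answer: 11100100101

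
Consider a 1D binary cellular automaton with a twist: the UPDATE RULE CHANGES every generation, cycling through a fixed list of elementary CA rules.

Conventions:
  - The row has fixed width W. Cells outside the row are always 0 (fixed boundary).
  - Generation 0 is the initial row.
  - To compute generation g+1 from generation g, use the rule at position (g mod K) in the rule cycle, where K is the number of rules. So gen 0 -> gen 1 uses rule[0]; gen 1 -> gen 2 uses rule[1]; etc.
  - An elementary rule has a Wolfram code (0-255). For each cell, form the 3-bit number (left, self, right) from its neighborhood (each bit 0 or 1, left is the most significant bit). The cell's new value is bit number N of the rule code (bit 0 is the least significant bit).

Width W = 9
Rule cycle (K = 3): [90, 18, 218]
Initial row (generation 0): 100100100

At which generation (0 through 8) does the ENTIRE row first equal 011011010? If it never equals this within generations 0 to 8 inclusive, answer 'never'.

Gen 0: 100100100
Gen 1 (rule 90): 011011010
Gen 2 (rule 18): 100000001
Gen 3 (rule 218): 010000010
Gen 4 (rule 90): 101000101
Gen 5 (rule 18): 000101000
Gen 6 (rule 218): 001000100
Gen 7 (rule 90): 010101010
Gen 8 (rule 18): 100000001

Answer: 1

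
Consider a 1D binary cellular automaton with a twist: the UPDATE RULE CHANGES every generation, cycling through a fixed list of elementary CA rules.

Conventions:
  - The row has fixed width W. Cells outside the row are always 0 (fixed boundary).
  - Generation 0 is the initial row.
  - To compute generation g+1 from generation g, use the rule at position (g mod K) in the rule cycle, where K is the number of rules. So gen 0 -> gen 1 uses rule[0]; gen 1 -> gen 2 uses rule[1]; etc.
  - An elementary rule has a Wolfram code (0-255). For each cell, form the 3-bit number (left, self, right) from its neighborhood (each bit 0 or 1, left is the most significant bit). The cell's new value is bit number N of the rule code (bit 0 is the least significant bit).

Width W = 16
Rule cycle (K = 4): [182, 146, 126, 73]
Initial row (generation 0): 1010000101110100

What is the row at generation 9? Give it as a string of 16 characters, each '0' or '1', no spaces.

Gen 0: 1010000101110100
Gen 1 (rule 182): 1111001110101110
Gen 2 (rule 146): 0110110100000101
Gen 3 (rule 126): 1111111110001111
Gen 4 (rule 73): 1000000010101001
Gen 5 (rule 182): 1100000111111111
Gen 6 (rule 146): 0010001011111110
Gen 7 (rule 126): 0111011110000011
Gen 8 (rule 73): 0101010010111011
Gen 9 (rule 182): 1111111111010100

Answer: 1111111111010100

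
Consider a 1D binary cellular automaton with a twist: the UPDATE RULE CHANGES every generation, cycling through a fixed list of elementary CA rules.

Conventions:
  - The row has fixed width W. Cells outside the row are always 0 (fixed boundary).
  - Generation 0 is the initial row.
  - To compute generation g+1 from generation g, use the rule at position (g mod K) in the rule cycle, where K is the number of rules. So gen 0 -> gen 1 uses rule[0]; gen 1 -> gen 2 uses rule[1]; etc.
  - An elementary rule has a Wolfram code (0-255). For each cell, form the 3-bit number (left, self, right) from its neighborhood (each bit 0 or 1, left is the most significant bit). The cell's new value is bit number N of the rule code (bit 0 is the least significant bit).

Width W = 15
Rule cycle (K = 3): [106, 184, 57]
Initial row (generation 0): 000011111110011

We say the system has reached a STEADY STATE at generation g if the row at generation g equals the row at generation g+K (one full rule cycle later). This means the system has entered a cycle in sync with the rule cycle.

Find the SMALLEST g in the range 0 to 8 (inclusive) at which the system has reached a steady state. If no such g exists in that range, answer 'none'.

Answer: none

Derivation:
Gen 0: 000011111110011
Gen 1 (rule 106): 000110000010111
Gen 2 (rule 184): 000101000001110
Gen 3 (rule 57): 110010111101001
Gen 4 (rule 106): 110101100110010
Gen 5 (rule 184): 101011010101001
Gen 6 (rule 57): 010110101010100
Gen 7 (rule 106): 101111010101000
Gen 8 (rule 184): 011110101010100
Gen 9 (rule 57): 010001010101011
Gen 10 (rule 106): 100010101010111
Gen 11 (rule 184): 010001010101110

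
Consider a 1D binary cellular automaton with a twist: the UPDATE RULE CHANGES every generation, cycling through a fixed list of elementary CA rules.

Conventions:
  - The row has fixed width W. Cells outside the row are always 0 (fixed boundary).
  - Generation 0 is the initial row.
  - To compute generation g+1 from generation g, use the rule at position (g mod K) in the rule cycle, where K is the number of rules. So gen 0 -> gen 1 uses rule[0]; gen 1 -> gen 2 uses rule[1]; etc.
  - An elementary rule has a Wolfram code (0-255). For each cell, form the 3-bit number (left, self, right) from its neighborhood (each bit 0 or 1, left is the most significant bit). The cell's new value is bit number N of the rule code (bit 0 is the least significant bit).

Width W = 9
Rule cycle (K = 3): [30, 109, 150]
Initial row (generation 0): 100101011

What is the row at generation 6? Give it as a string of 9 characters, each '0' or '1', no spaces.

Answer: 101010101

Derivation:
Gen 0: 100101011
Gen 1 (rule 30): 111101010
Gen 2 (rule 109): 100111110
Gen 3 (rule 150): 111011101
Gen 4 (rule 30): 100010001
Gen 5 (rule 109): 101010101
Gen 6 (rule 150): 101010101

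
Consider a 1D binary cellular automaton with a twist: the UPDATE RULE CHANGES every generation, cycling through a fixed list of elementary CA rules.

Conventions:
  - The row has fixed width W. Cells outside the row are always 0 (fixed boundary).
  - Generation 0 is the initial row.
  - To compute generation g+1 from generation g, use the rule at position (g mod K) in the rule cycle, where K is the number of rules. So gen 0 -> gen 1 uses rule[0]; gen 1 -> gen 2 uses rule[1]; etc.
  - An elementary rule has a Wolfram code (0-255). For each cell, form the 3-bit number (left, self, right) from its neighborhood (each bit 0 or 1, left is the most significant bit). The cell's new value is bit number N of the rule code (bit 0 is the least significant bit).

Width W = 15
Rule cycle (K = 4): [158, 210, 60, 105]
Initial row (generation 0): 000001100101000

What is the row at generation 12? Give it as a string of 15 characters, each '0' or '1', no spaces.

Gen 0: 000001100101000
Gen 1 (rule 158): 000011011101100
Gen 2 (rule 210): 000101001100110
Gen 3 (rule 60): 000111101010101
Gen 4 (rule 105): 110100110101010
Gen 5 (rule 158): 100111100101011
Gen 6 (rule 210): 011011111000001
Gen 7 (rule 60): 010110000100001
Gen 8 (rule 105): 001110110001100
Gen 9 (rule 158): 011100101011010
Gen 10 (rule 210): 101111000001001
Gen 11 (rule 60): 111000100001101
Gen 12 (rule 105): 101010001101110

Answer: 101010001101110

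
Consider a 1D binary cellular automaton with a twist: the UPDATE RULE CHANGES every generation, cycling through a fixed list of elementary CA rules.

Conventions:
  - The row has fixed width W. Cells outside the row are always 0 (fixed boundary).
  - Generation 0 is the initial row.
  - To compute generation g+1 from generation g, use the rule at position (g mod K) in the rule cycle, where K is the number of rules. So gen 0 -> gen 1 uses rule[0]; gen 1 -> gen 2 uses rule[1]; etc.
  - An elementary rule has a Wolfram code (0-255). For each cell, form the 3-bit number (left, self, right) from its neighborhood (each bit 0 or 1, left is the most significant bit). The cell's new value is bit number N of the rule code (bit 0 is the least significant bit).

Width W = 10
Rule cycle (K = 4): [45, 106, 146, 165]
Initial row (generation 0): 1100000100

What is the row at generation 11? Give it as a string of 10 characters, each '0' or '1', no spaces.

Answer: 0101010000

Derivation:
Gen 0: 1100000100
Gen 1 (rule 45): 1001110101
Gen 2 (rule 106): 0011011010
Gen 3 (rule 146): 0100000001
Gen 4 (rule 165): 0101111101
Gen 5 (rule 45): 0111000011
Gen 6 (rule 106): 1101000111
Gen 7 (rule 146): 0000101010
Gen 8 (rule 165): 1110111110
Gen 9 (rule 45): 1001100000
Gen 10 (rule 106): 0011100000
Gen 11 (rule 146): 0101010000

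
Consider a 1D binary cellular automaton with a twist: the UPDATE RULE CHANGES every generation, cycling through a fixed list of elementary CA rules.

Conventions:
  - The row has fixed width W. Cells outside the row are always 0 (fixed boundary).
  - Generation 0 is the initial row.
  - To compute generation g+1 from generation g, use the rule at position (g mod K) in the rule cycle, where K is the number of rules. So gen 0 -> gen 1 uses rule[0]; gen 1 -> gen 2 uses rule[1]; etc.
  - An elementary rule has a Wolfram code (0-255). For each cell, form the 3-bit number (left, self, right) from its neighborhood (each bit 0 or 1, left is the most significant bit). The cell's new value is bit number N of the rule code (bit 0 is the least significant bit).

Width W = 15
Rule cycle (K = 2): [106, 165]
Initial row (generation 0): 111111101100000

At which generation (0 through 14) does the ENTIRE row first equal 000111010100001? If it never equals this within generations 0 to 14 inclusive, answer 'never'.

Gen 0: 111111101100000
Gen 1 (rule 106): 100000111100000
Gen 2 (rule 165): 101110011001111
Gen 3 (rule 106): 011010111011001
Gen 4 (rule 165): 000111010100001
Gen 5 (rule 106): 001101101000010
Gen 6 (rule 165): 100010011011010
Gen 7 (rule 106): 000100111111100
Gen 8 (rule 165): 110100011111001
Gen 9 (rule 106): 111000110001010
Gen 10 (rule 165): 010010000101110
Gen 11 (rule 106): 100100001011010
Gen 12 (rule 165): 100101101100110
Gen 13 (rule 106): 001011111101110
Gen 14 (rule 165): 101101111010100

Answer: 4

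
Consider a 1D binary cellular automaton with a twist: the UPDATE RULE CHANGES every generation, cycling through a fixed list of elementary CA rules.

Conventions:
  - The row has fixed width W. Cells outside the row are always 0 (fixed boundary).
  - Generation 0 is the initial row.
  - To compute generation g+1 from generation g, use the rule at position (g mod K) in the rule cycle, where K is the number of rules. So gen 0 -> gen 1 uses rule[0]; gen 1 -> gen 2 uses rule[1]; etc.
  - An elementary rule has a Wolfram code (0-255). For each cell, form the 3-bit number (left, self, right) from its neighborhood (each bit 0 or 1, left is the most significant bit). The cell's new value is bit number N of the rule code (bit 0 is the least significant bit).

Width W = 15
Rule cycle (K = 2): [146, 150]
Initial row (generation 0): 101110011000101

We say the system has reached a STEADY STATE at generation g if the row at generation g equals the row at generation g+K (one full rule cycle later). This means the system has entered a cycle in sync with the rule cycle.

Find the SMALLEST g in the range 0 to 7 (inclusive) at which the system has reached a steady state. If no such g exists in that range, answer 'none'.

Answer: none

Derivation:
Gen 0: 101110011000101
Gen 1 (rule 146): 000101100101000
Gen 2 (rule 150): 001100011101100
Gen 3 (rule 146): 010010101000010
Gen 4 (rule 150): 111110101100111
Gen 5 (rule 146): 011100000011010
Gen 6 (rule 150): 101010000100011
Gen 7 (rule 146): 000001001010100
Gen 8 (rule 150): 000011111010110
Gen 9 (rule 146): 000101110000001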